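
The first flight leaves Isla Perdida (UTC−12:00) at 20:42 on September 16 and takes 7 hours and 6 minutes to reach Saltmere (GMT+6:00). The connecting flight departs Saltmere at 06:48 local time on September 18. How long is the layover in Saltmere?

Convert departure to UTC: 20:42 + 12:00 = 08:42 UTC on Sep 17.
Add 7 hours 6 minutes flight time → 15:48 UTC.
Saltmere is UTC+6:00, so local arrival = 15:48 + 6:00 = 21:48 on Sep 17.
Layover = 06:48 − 21:48 (+1 day) = 9 hours.

9 hours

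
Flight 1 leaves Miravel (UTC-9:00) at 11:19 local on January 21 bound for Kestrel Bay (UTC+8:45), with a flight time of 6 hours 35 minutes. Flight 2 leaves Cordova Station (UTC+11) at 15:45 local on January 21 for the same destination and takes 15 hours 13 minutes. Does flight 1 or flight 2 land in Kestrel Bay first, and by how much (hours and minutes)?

the second, by 6 hours 56 minutes

Flight 1 in UTC: 11:19 + 9:00 = 20:19 on Jan 21.
+6 hours 35 minutes → arrive 02:54 UTC on Jan 22.
Flight 2 in UTC: 15:45 − 11:00 = 04:45 on Jan 21.
+15 hours and 13 minutes → arrive 19:58 UTC on Jan 21.
Flight 2 lands earlier by 6 hours 56 minutes.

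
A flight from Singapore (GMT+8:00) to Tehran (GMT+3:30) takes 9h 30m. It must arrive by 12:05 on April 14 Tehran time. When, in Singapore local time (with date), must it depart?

07:05 on Apr 14

Target arrival in UTC: 12:05 − 3:30 = 08:35 on Apr 14.
Subtract 9 hours 30 minutes → departure 23:05 UTC on Apr 13.
Singapore is UTC+8:00: 23:05 + 8:00 = 07:05 on Apr 14.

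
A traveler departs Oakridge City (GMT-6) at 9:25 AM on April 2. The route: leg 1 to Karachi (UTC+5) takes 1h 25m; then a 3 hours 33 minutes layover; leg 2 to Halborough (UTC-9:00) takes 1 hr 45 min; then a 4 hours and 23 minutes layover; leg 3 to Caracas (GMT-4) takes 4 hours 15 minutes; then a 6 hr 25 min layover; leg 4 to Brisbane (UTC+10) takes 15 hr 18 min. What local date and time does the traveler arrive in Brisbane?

2:29 PM on April 4

Convert departure to UTC: 9:25 AM + 6:00 = 3:25 PM UTC on Apr 2.
Add 1 hour 25 minutes leg 1 → 4:50 PM UTC.
Add 3 hours 33 minutes layover in Karachi → 8:23 PM UTC.
Add 1 hour and 45 minutes leg 2 → 10:08 PM UTC.
Add 4 hours and 23 minutes layover in Halborough → 2:31 AM UTC (Apr 3).
Add 4 hours and 15 minutes leg 3 → 6:46 AM UTC.
Add 6 hours 25 minutes layover in Caracas → 1:11 PM UTC.
Add 15 hours 18 minutes leg 4 → 4:29 AM UTC (Apr 4).
Brisbane is UTC+10:00, so local arrival = 4:29 AM + 10:00 = 2:29 PM on Apr 4.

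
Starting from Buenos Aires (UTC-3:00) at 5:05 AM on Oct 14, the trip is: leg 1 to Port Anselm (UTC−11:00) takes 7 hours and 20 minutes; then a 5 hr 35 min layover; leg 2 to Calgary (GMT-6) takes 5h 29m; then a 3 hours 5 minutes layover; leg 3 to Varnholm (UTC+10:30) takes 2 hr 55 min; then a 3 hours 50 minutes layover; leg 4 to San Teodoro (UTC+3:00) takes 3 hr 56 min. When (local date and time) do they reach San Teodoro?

Convert departure to UTC: 5:05 AM + 3:00 = 8:05 AM UTC on Oct 14.
Add 7 hours and 20 minutes leg 1 → 3:25 PM UTC.
Add 5 hours 35 minutes layover in Port Anselm → 9:00 PM UTC.
Add 5 hours 29 minutes leg 2 → 2:29 AM UTC (Oct 15).
Add 3 hours 5 minutes layover in Calgary → 5:34 AM UTC.
Add 2 hours 55 minutes leg 3 → 8:29 AM UTC.
Add 3 hours and 50 minutes layover in Varnholm → 12:19 PM UTC.
Add 3 hours and 56 minutes leg 4 → 4:15 PM UTC.
San Teodoro is UTC+3:00, so local arrival = 4:15 PM + 3:00 = 7:15 PM on Oct 15.

7:15 PM on October 15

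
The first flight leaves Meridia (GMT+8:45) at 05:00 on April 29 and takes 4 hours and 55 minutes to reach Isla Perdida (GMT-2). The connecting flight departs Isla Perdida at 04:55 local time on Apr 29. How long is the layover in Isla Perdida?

5 hours 45 minutes

Convert departure to UTC: 05:00 − 8:45 = 20:15 UTC on Apr 28.
Add 4 hours and 55 minutes flight time → 01:10 UTC (Apr 29).
Isla Perdida is UTC−2:00, so local arrival = 01:10 − 2:00 = 23:10 on Apr 28.
Layover = 04:55 − 23:10 (+1 day) = 5 hours 45 minutes.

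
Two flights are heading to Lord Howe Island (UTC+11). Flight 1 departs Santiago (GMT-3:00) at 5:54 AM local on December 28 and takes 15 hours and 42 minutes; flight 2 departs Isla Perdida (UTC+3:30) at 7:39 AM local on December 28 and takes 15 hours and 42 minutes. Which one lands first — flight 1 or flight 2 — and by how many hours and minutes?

the second, by 4 hours 45 minutes

Flight 1 in UTC: 5:54 AM + 3:00 = 8:54 AM on Dec 28.
+15 hours and 42 minutes → arrive 12:36 AM UTC on Dec 29.
Flight 2 in UTC: 7:39 AM − 3:30 = 4:09 AM on Dec 28.
+15 hours and 42 minutes → arrive 7:51 PM UTC on Dec 28.
Flight 2 lands earlier by 4 hours 45 minutes.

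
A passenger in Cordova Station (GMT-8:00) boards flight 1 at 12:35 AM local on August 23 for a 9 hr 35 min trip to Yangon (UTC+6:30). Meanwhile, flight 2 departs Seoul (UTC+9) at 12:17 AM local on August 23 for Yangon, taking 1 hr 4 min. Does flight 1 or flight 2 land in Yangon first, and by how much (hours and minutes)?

the second, by 25 hours 49 minutes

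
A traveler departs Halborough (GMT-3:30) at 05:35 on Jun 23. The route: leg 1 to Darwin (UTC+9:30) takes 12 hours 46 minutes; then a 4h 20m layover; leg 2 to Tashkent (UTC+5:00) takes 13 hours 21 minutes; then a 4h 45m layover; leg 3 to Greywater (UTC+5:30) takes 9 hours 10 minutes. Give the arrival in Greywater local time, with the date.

Convert departure to UTC: 05:35 + 3:30 = 09:05 UTC on Jun 23.
Add 12 hours and 46 minutes leg 1 → 21:51 UTC.
Add 4 hours and 20 minutes layover in Darwin → 02:11 UTC (Jun 24).
Add 13 hours 21 minutes leg 2 → 15:32 UTC.
Add 4 hours 45 minutes layover in Tashkent → 20:17 UTC.
Add 9 hours 10 minutes leg 3 → 05:27 UTC (Jun 25).
Greywater is UTC+5:30, so local arrival = 05:27 + 5:30 = 10:57 on Jun 25.

10:57 on June 25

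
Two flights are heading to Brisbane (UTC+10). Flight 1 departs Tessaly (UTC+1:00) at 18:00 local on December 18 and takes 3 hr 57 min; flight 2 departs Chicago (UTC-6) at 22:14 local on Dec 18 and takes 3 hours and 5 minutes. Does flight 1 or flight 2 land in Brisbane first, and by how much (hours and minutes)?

the first, by 10 hours 22 minutes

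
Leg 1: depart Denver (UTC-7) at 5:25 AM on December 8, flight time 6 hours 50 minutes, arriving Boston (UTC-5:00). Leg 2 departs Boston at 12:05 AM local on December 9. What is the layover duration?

9 hours 50 minutes

Convert departure to UTC: 5:25 AM + 7:00 = 12:25 PM UTC on Dec 8.
Add 6 hours 50 minutes flight time → 7:15 PM UTC.
Boston is UTC−5:00, so local arrival = 7:15 PM − 5:00 = 2:15 PM on Dec 8.
Layover = 12:05 AM − 2:15 PM (+1 day) = 9 hours 50 minutes.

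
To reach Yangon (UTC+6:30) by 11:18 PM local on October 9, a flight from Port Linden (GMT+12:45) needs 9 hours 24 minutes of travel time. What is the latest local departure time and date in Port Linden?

8:09 PM on October 9

Target arrival in UTC: 11:18 PM − 6:30 = 4:48 PM on Oct 9.
Subtract 9 hours 24 minutes → departure 7:24 AM UTC on Oct 9.
Port Linden is UTC+12:45: 7:24 AM + 12:45 = 8:09 PM on Oct 9.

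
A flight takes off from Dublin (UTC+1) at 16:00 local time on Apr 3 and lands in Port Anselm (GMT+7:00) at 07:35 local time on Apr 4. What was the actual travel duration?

9 hours 35 minutes

Departure in UTC: 16:00 − 1:00 = 15:00 on Apr 3.
Arrival in UTC: 07:35 − 7:00 = 00:35 on Apr 4.
Elapsed = 00:35 − 15:00 (+1 day) = 9 hours 35 minutes.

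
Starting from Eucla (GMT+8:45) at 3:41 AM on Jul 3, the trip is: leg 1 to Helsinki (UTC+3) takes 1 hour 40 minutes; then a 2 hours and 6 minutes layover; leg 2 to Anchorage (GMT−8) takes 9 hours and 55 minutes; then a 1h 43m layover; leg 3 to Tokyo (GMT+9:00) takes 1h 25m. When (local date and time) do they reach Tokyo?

8:45 PM on July 3

Convert departure to UTC: 3:41 AM − 8:45 = 6:56 PM UTC on Jul 2.
Add 1 hour and 40 minutes leg 1 → 8:36 PM UTC.
Add 2 hours 6 minutes layover in Helsinki → 10:42 PM UTC.
Add 9 hours and 55 minutes leg 2 → 8:37 AM UTC (Jul 3).
Add 1 hour 43 minutes layover in Anchorage → 10:20 AM UTC.
Add 1 hour and 25 minutes leg 3 → 11:45 AM UTC.
Tokyo is UTC+9:00, so local arrival = 11:45 AM + 9:00 = 8:45 PM on Jul 3.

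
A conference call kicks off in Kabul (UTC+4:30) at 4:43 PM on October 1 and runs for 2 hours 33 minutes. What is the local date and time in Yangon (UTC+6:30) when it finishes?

Convert start to UTC: 4:43 PM − 4:30 = 12:13 PM UTC on Oct 1.
Add 2 hours 33 minutes duration → 2:46 PM UTC.
Yangon is UTC+6:30, so local end time = 2:46 PM + 6:30 = 9:16 PM on Oct 1.

9:16 PM on October 1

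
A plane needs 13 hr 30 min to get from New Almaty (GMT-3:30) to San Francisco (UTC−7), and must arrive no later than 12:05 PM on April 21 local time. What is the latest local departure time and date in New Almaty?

Target arrival in UTC: 12:05 PM + 7:00 = 7:05 PM on Apr 21.
Subtract 13 hours and 30 minutes → departure 5:35 AM UTC on Apr 21.
New Almaty is UTC−3:30: 5:35 AM − 3:30 = 2:05 AM on Apr 21.

2:05 AM on April 21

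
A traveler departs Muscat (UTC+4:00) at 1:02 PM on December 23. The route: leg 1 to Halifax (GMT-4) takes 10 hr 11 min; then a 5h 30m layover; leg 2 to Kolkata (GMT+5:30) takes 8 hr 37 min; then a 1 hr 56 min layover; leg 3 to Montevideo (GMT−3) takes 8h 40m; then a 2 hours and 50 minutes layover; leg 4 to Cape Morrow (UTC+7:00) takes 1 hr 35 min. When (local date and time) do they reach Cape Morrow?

7:21 AM on December 25

Convert departure to UTC: 1:02 PM − 4:00 = 9:02 AM UTC on Dec 23.
Add 10 hours 11 minutes leg 1 → 7:13 PM UTC.
Add 5 hours 30 minutes layover in Halifax → 12:43 AM UTC (Dec 24).
Add 8 hours 37 minutes leg 2 → 9:20 AM UTC.
Add 1 hour 56 minutes layover in Kolkata → 11:16 AM UTC.
Add 8 hours 40 minutes leg 3 → 7:56 PM UTC.
Add 2 hours and 50 minutes layover in Montevideo → 10:46 PM UTC.
Add 1 hour and 35 minutes leg 4 → 12:21 AM UTC (Dec 25).
Cape Morrow is UTC+7:00, so local arrival = 12:21 AM + 7:00 = 7:21 AM on Dec 25.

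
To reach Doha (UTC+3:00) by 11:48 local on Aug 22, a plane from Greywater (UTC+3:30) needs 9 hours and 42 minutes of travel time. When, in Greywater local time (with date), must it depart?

02:36 on August 22

Target arrival in UTC: 11:48 − 3:00 = 08:48 on Aug 22.
Subtract 9 hours 42 minutes → departure 23:06 UTC on Aug 21.
Greywater is UTC+3:30: 23:06 + 3:30 = 02:36 on Aug 22.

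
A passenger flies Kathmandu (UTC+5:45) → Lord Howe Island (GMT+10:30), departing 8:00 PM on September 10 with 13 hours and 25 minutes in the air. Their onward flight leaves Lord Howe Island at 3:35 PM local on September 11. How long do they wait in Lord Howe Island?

Convert departure to UTC: 8:00 PM − 5:45 = 2:15 PM UTC on Sep 10.
Add 13 hours 25 minutes flight time → 3:40 AM UTC (Sep 11).
Lord Howe Island is UTC+10:30, so local arrival = 3:40 AM + 10:30 = 2:10 PM on Sep 11.
Layover = 3:35 PM − 2:10 PM = 1 hour 25 minutes.

1 hour 25 minutes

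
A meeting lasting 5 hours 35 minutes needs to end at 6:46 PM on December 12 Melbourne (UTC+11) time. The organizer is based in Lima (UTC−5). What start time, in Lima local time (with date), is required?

Target end time in UTC: 6:46 PM − 11:00 = 7:46 AM on Dec 12.
Subtract 5 hours and 35 minutes → start 2:11 AM UTC on Dec 12.
Lima is UTC−5:00: 2:11 AM − 5:00 = 9:11 PM on Dec 11.

9:11 PM on December 11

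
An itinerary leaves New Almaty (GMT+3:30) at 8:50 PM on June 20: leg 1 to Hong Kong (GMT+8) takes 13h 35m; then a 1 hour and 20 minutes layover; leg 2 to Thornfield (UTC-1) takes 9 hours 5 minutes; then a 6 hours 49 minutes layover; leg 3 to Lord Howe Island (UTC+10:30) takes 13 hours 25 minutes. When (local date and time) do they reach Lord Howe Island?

Convert departure to UTC: 8:50 PM − 3:30 = 5:20 PM UTC on Jun 20.
Add 13 hours 35 minutes leg 1 → 6:55 AM UTC (Jun 21).
Add 1 hour and 20 minutes layover in Hong Kong → 8:15 AM UTC.
Add 9 hours and 5 minutes leg 2 → 5:20 PM UTC.
Add 6 hours and 49 minutes layover in Thornfield → 12:09 AM UTC (Jun 22).
Add 13 hours and 25 minutes leg 3 → 1:34 PM UTC.
Lord Howe Island is UTC+10:30, so local arrival = 1:34 PM + 10:30 = 12:04 AM on Jun 23.

12:04 AM on June 23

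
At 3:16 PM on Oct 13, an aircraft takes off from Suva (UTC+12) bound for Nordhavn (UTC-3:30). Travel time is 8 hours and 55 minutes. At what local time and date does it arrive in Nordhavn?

8:41 AM on Oct 13

Convert departure to UTC: 3:16 PM − 12:00 = 3:16 AM UTC on Oct 13.
Add 8 hours 55 minutes travel time → 12:11 PM UTC.
Nordhavn is UTC−3:30, so local arrival = 12:11 PM − 3:30 = 8:41 AM on Oct 13.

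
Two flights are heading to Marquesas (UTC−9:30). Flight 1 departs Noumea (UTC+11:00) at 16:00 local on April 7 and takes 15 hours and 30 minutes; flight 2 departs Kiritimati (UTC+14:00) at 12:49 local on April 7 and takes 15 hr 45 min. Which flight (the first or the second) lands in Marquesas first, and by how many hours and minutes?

Flight 1 in UTC: 16:00 − 11:00 = 05:00 on Apr 7.
+15 hours 30 minutes → arrive 20:30 UTC on Apr 7.
Flight 2 in UTC: 12:49 − 14:00 = 22:49 on Apr 6.
+15 hours 45 minutes → arrive 14:34 UTC on Apr 7.
Flight 2 lands earlier by 5 hours 56 minutes.

the second, by 5 hours 56 minutes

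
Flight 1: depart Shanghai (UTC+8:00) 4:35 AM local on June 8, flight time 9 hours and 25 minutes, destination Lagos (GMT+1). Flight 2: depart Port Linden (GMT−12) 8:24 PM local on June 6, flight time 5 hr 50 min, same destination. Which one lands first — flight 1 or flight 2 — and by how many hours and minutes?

Flight 1 in UTC: 4:35 AM − 8:00 = 8:35 PM on Jun 7.
+9 hours and 25 minutes → arrive 6:00 AM UTC on Jun 8.
Flight 2 in UTC: 8:24 PM + 12:00 = 8:24 AM on Jun 7.
+5 hours and 50 minutes → arrive 2:14 PM UTC on Jun 7.
Flight 2 lands earlier by 15 hours 46 minutes.

the second, by 15 hours 46 minutes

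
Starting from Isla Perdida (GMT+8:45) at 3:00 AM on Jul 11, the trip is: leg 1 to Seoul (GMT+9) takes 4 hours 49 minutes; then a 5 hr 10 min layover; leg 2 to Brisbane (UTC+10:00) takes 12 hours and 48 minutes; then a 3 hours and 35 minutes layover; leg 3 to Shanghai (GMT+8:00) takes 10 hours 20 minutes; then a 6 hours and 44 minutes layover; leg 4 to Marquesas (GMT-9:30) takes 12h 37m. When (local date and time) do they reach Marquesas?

4:48 PM on July 12

Convert departure to UTC: 3:00 AM − 8:45 = 6:15 PM UTC on Jul 10.
Add 4 hours and 49 minutes leg 1 → 11:04 PM UTC.
Add 5 hours and 10 minutes layover in Seoul → 4:14 AM UTC (Jul 11).
Add 12 hours and 48 minutes leg 2 → 5:02 PM UTC.
Add 3 hours 35 minutes layover in Brisbane → 8:37 PM UTC.
Add 10 hours and 20 minutes leg 3 → 6:57 AM UTC (Jul 12).
Add 6 hours and 44 minutes layover in Shanghai → 1:41 PM UTC.
Add 12 hours 37 minutes leg 4 → 2:18 AM UTC (Jul 13).
Marquesas is UTC−9:30, so local arrival = 2:18 AM − 9:30 = 4:48 PM on Jul 12.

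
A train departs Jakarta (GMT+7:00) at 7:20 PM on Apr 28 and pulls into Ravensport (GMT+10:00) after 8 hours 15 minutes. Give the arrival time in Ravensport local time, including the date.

Ravensport is 3:00 ahead of Jakarta.
After 8 hours 15 minutes it is 3:35 AM (Apr 29) in Jakarta.
Shift by the zone difference: 3:35 AM + 3:00 = 6:35 AM on Apr 29 in Ravensport.

6:35 AM on April 29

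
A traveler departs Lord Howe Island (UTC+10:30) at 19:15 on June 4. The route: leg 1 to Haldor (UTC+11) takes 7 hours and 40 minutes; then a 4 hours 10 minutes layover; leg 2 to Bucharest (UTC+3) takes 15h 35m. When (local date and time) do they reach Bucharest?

Convert departure to UTC: 19:15 − 10:30 = 08:45 UTC on Jun 4.
Add 7 hours 40 minutes leg 1 → 16:25 UTC.
Add 4 hours and 10 minutes layover in Haldor → 20:35 UTC.
Add 15 hours and 35 minutes leg 2 → 12:10 UTC (Jun 5).
Bucharest is UTC+3:00, so local arrival = 12:10 + 3:00 = 15:10 on Jun 5.

15:10 on June 5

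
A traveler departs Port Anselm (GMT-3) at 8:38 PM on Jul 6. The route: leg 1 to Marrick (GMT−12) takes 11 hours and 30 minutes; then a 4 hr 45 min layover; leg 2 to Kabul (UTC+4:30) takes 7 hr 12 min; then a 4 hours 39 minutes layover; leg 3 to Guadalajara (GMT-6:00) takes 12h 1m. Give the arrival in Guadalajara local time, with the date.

9:45 AM on Jul 8

Convert departure to UTC: 8:38 PM + 3:00 = 11:38 PM UTC on Jul 6.
Add 11 hours and 30 minutes leg 1 → 11:08 AM UTC (Jul 7).
Add 4 hours and 45 minutes layover in Marrick → 3:53 PM UTC.
Add 7 hours 12 minutes leg 2 → 11:05 PM UTC.
Add 4 hours 39 minutes layover in Kabul → 3:44 AM UTC (Jul 8).
Add 12 hours 1 minute leg 3 → 3:45 PM UTC.
Guadalajara is UTC−6:00, so local arrival = 3:45 PM − 6:00 = 9:45 AM on Jul 8.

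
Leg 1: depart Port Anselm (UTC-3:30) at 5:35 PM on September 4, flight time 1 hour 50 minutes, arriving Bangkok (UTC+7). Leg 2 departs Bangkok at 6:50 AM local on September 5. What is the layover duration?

55 minutes

Convert departure to UTC: 5:35 PM + 3:30 = 9:05 PM UTC on Sep 4.
Add 1 hour and 50 minutes flight time → 10:55 PM UTC.
Bangkok is UTC+7:00, so local arrival = 10:55 PM + 7:00 = 5:55 AM on Sep 5.
Layover = 6:50 AM − 5:55 AM = 55 minutes.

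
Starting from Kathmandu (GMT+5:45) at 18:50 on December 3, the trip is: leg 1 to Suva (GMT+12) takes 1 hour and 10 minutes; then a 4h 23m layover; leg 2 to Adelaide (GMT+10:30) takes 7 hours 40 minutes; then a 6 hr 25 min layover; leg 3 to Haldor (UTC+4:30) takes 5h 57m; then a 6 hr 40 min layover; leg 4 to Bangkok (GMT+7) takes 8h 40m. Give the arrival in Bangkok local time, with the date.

Convert departure to UTC: 18:50 − 5:45 = 13:05 UTC on Dec 3.
Add 1 hour and 10 minutes leg 1 → 14:15 UTC.
Add 4 hours 23 minutes layover in Suva → 18:38 UTC.
Add 7 hours and 40 minutes leg 2 → 02:18 UTC (Dec 4).
Add 6 hours 25 minutes layover in Adelaide → 08:43 UTC.
Add 5 hours 57 minutes leg 3 → 14:40 UTC.
Add 6 hours and 40 minutes layover in Haldor → 21:20 UTC.
Add 8 hours and 40 minutes leg 4 → 06:00 UTC (Dec 5).
Bangkok is UTC+7:00, so local arrival = 06:00 + 7:00 = 13:00 on Dec 5.

13:00 on December 5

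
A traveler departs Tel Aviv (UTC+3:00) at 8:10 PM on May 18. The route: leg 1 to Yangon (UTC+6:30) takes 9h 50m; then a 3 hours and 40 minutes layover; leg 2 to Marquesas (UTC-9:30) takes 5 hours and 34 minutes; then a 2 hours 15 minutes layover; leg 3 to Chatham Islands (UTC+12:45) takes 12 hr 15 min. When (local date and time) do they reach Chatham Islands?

3:29 PM on May 20

Convert departure to UTC: 8:10 PM − 3:00 = 5:10 PM UTC on May 18.
Add 9 hours and 50 minutes leg 1 → 3:00 AM UTC (May 19).
Add 3 hours and 40 minutes layover in Yangon → 6:40 AM UTC.
Add 5 hours 34 minutes leg 2 → 12:14 PM UTC.
Add 2 hours 15 minutes layover in Marquesas → 2:29 PM UTC.
Add 12 hours 15 minutes leg 3 → 2:44 AM UTC (May 20).
Chatham Islands is UTC+12:45, so local arrival = 2:44 AM + 12:45 = 3:29 PM on May 20.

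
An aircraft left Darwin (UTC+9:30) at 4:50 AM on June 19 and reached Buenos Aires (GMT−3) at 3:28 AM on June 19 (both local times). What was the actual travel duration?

Departure in UTC: 4:50 AM − 9:30 = 7:20 PM on Jun 18.
Arrival in UTC: 3:28 AM + 3:00 = 6:28 AM on Jun 19.
Elapsed = 6:28 AM − 7:20 PM (+1 day) = 11 hours 8 minutes.

11 hours 8 minutes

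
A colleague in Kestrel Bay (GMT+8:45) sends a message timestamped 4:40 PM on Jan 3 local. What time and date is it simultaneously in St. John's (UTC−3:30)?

4:25 AM on Jan 3

In UTC: 4:40 PM − 8:45 = 7:55 AM on Jan 3.
St. John's is UTC−3:30: 7:55 AM − 3:30 = 4:25 AM on Jan 3.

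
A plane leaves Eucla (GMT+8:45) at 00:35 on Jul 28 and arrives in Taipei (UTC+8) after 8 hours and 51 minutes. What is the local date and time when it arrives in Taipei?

08:41 on July 28

Taipei is 0:45 behind Eucla.
After 8 hours and 51 minutes it is 09:26 in Eucla.
Shift by the zone difference: 09:26 − 0:45 = 08:41 on Jul 28 in Taipei.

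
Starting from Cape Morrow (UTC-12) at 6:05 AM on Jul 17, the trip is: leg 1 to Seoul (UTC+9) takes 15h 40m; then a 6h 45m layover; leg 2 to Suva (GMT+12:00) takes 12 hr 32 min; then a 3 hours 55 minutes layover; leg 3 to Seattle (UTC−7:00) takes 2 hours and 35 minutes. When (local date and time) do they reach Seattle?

4:32 AM on Jul 19

Convert departure to UTC: 6:05 AM + 12:00 = 6:05 PM UTC on Jul 17.
Add 15 hours 40 minutes leg 1 → 9:45 AM UTC (Jul 18).
Add 6 hours 45 minutes layover in Seoul → 4:30 PM UTC.
Add 12 hours 32 minutes leg 2 → 5:02 AM UTC (Jul 19).
Add 3 hours 55 minutes layover in Suva → 8:57 AM UTC.
Add 2 hours 35 minutes leg 3 → 11:32 AM UTC.
Seattle is UTC−7:00, so local arrival = 11:32 AM − 7:00 = 4:32 AM on Jul 19.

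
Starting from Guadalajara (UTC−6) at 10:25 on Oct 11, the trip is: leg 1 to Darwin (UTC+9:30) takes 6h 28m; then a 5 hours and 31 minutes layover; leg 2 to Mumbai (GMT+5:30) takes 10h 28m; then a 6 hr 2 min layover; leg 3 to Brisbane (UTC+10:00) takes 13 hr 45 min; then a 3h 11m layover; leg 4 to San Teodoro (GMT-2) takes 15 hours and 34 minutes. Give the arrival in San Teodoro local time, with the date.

03:24 on Oct 14

Convert departure to UTC: 10:25 + 6:00 = 16:25 UTC on Oct 11.
Add 6 hours 28 minutes leg 1 → 22:53 UTC.
Add 5 hours and 31 minutes layover in Darwin → 04:24 UTC (Oct 12).
Add 10 hours 28 minutes leg 2 → 14:52 UTC.
Add 6 hours 2 minutes layover in Mumbai → 20:54 UTC.
Add 13 hours and 45 minutes leg 3 → 10:39 UTC (Oct 13).
Add 3 hours 11 minutes layover in Brisbane → 13:50 UTC.
Add 15 hours and 34 minutes leg 4 → 05:24 UTC (Oct 14).
San Teodoro is UTC−2:00, so local arrival = 05:24 − 2:00 = 03:24 on Oct 14.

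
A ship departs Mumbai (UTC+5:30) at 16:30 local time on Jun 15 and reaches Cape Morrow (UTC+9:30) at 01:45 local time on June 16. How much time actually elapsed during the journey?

Cape Morrow is 4:00 ahead of Mumbai.
Clock-face elapsed time (ignoring zones) is 9 hours 15 minutes.
Actual elapsed = 9 hours 15 minutes − 4:00 = 5 hours 15 minutes.

5 hours 15 minutes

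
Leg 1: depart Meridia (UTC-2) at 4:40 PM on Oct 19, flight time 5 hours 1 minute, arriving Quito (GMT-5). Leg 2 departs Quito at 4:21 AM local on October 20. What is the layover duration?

Convert departure to UTC: 4:40 PM + 2:00 = 6:40 PM UTC on Oct 19.
Add 5 hours and 1 minute flight time → 11:41 PM UTC.
Quito is UTC−5:00, so local arrival = 11:41 PM − 5:00 = 6:41 PM on Oct 19.
Layover = 4:21 AM − 6:41 PM (+1 day) = 9 hours 40 minutes.

9 hours 40 minutes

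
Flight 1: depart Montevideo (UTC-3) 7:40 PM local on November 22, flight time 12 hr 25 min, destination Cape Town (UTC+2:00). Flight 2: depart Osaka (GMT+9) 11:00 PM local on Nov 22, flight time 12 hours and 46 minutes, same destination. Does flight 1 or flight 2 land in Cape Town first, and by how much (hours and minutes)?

the second, by 8 hours 19 minutes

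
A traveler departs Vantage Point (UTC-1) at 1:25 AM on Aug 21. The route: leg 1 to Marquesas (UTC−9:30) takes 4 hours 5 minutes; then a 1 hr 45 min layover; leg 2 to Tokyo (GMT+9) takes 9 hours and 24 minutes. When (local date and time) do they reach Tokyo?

2:39 AM on August 22

Convert departure to UTC: 1:25 AM + 1:00 = 2:25 AM UTC on Aug 21.
Add 4 hours and 5 minutes leg 1 → 6:30 AM UTC.
Add 1 hour 45 minutes layover in Marquesas → 8:15 AM UTC.
Add 9 hours 24 minutes leg 2 → 5:39 PM UTC.
Tokyo is UTC+9:00, so local arrival = 5:39 PM + 9:00 = 2:39 AM on Aug 22.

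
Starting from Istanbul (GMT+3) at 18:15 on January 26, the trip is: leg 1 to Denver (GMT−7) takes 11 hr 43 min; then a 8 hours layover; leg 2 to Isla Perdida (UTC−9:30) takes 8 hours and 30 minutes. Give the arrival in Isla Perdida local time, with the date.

Convert departure to UTC: 18:15 − 3:00 = 15:15 UTC on Jan 26.
Add 11 hours 43 minutes leg 1 → 02:58 UTC (Jan 27).
Add 8 hours layover in Denver → 10:58 UTC.
Add 8 hours and 30 minutes leg 2 → 19:28 UTC.
Isla Perdida is UTC−9:30, so local arrival = 19:28 − 9:30 = 09:58 on Jan 27.

09:58 on January 27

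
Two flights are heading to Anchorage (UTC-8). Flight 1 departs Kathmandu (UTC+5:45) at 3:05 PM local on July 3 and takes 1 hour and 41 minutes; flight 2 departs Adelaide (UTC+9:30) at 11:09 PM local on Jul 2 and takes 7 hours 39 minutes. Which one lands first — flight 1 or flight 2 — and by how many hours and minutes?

the second, by 13 hours 43 minutes

Flight 1 in UTC: 3:05 PM − 5:45 = 9:20 AM on Jul 3.
+1 hour and 41 minutes → arrive 11:01 AM UTC on Jul 3.
Flight 2 in UTC: 11:09 PM − 9:30 = 1:39 PM on Jul 2.
+7 hours and 39 minutes → arrive 9:18 PM UTC on Jul 2.
Flight 2 lands earlier by 13 hours 43 minutes.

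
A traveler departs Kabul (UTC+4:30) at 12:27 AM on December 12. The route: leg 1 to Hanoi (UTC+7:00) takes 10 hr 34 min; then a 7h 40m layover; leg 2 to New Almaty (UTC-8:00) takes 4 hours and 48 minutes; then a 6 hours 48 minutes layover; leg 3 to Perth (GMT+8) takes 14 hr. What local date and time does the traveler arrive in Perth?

Convert departure to UTC: 12:27 AM − 4:30 = 7:57 PM UTC on Dec 11.
Add 10 hours and 34 minutes leg 1 → 6:31 AM UTC (Dec 12).
Add 7 hours 40 minutes layover in Hanoi → 2:11 PM UTC.
Add 4 hours and 48 minutes leg 2 → 6:59 PM UTC.
Add 6 hours 48 minutes layover in New Almaty → 1:47 AM UTC (Dec 13).
Add 14 hours leg 3 → 3:47 PM UTC.
Perth is UTC+8:00, so local arrival = 3:47 PM + 8:00 = 11:47 PM on Dec 13.

11:47 PM on December 13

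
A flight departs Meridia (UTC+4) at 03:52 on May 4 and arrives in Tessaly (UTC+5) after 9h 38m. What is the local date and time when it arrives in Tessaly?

Convert departure to UTC: 03:52 − 4:00 = 23:52 UTC on May 3.
Add 9 hours 38 minutes travel time → 09:30 UTC (May 4).
Tessaly is UTC+5:00, so local arrival = 09:30 + 5:00 = 14:30 on May 4.

14:30 on May 4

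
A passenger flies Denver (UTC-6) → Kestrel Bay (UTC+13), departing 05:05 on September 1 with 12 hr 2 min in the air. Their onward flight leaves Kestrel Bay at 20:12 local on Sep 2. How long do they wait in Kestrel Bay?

8 hours 5 minutes

Convert departure to UTC: 05:05 + 6:00 = 11:05 UTC on Sep 1.
Add 12 hours 2 minutes flight time → 23:07 UTC.
Kestrel Bay is UTC+13:00, so local arrival = 23:07 + 13:00 = 12:07 on Sep 2.
Layover = 20:12 − 12:07 = 8 hours 5 minutes.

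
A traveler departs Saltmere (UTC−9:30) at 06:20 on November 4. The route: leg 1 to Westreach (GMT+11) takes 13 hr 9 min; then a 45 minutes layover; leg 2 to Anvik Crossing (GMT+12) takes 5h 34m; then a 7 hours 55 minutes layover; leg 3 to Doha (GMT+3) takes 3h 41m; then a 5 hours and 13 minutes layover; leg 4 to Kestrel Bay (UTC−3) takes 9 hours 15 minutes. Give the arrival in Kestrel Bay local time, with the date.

10:22 on Nov 6

Convert departure to UTC: 06:20 + 9:30 = 15:50 UTC on Nov 4.
Add 13 hours and 9 minutes leg 1 → 04:59 UTC (Nov 5).
Add 45 minutes layover in Westreach → 05:44 UTC.
Add 5 hours and 34 minutes leg 2 → 11:18 UTC.
Add 7 hours and 55 minutes layover in Anvik Crossing → 19:13 UTC.
Add 3 hours 41 minutes leg 3 → 22:54 UTC.
Add 5 hours and 13 minutes layover in Doha → 04:07 UTC (Nov 6).
Add 9 hours 15 minutes leg 4 → 13:22 UTC.
Kestrel Bay is UTC−3:00, so local arrival = 13:22 − 3:00 = 10:22 on Nov 6.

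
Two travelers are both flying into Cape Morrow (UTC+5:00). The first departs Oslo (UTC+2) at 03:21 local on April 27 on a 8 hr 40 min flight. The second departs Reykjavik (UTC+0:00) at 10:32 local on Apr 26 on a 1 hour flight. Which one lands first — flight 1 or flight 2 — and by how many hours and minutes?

the second, by 22 hours 29 minutes

Flight 1 in UTC: 03:21 − 2:00 = 01:21 on Apr 27.
+8 hours 40 minutes → arrive 10:01 UTC on Apr 27.
Flight 2 departs at 10:32 UTC (Apr 26).
+1 hour → arrive 11:32 UTC on Apr 26.
Flight 2 lands earlier by 22 hours 29 minutes.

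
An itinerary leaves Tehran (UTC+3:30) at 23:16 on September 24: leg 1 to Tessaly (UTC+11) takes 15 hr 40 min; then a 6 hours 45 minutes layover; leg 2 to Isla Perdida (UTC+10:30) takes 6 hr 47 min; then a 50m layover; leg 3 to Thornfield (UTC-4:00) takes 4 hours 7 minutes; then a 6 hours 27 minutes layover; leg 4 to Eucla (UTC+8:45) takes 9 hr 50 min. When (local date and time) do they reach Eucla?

06:57 on Sep 27

Convert departure to UTC: 23:16 − 3:30 = 19:46 UTC on Sep 24.
Add 15 hours and 40 minutes leg 1 → 11:26 UTC (Sep 25).
Add 6 hours and 45 minutes layover in Tessaly → 18:11 UTC.
Add 6 hours and 47 minutes leg 2 → 00:58 UTC (Sep 26).
Add 50 minutes layover in Isla Perdida → 01:48 UTC.
Add 4 hours 7 minutes leg 3 → 05:55 UTC.
Add 6 hours and 27 minutes layover in Thornfield → 12:22 UTC.
Add 9 hours and 50 minutes leg 4 → 22:12 UTC.
Eucla is UTC+8:45, so local arrival = 22:12 + 8:45 = 06:57 on Sep 27.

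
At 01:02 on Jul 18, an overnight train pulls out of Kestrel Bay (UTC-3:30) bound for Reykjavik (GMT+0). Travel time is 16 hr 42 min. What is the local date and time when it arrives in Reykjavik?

Convert departure to UTC: 01:02 + 3:30 = 04:32 UTC on Jul 18.
Add 16 hours 42 minutes travel time → 21:14 UTC.
Reykjavik is UTC+0, so local arrival is the same: 21:14 on Jul 18.

21:14 on July 18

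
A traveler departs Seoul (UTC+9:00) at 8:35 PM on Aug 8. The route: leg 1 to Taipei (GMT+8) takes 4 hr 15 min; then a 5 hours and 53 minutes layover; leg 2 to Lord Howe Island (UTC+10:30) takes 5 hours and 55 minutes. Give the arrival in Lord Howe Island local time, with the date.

2:08 PM on August 9

Convert departure to UTC: 8:35 PM − 9:00 = 11:35 AM UTC on Aug 8.
Add 4 hours and 15 minutes leg 1 → 3:50 PM UTC.
Add 5 hours and 53 minutes layover in Taipei → 9:43 PM UTC.
Add 5 hours and 55 minutes leg 2 → 3:38 AM UTC (Aug 9).
Lord Howe Island is UTC+10:30, so local arrival = 3:38 AM + 10:30 = 2:08 PM on Aug 9.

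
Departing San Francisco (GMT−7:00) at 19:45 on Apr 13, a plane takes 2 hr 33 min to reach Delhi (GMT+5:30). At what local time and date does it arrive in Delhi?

10:48 on April 14

Convert departure to UTC: 19:45 + 7:00 = 02:45 UTC on Apr 14.
Add 2 hours 33 minutes travel time → 05:18 UTC.
Delhi is UTC+5:30, so local arrival = 05:18 + 5:30 = 10:48 on Apr 14.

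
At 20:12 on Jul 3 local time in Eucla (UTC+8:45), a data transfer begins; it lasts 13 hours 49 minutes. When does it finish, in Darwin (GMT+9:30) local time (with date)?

10:46 on July 4

Darwin is 0:45 ahead of Eucla.
After 13 hours 49 minutes it is 10:01 (Jul 4) in Eucla.
Shift by the zone difference: 10:01 + 0:45 = 10:46 on Jul 4 in Darwin.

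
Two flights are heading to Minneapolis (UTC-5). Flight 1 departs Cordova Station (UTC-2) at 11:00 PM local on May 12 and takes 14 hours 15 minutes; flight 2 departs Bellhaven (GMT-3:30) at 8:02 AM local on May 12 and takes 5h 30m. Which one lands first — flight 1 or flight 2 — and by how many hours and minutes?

the second, by 22 hours 13 minutes

Flight 1 in UTC: 11:00 PM + 2:00 = 1:00 AM on May 13.
+14 hours 15 minutes → arrive 3:15 PM UTC on May 13.
Flight 2 in UTC: 8:02 AM + 3:30 = 11:32 AM on May 12.
+5 hours 30 minutes → arrive 5:02 PM UTC on May 12.
Flight 2 lands earlier by 22 hours 13 minutes.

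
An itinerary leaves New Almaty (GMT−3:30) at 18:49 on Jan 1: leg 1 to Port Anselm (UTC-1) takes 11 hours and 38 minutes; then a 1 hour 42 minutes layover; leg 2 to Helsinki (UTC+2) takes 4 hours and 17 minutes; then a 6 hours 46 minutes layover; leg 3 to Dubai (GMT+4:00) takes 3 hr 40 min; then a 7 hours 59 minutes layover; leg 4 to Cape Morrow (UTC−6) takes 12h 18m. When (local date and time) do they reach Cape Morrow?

Convert departure to UTC: 18:49 + 3:30 = 22:19 UTC on Jan 1.
Add 11 hours and 38 minutes leg 1 → 09:57 UTC (Jan 2).
Add 1 hour and 42 minutes layover in Port Anselm → 11:39 UTC.
Add 4 hours and 17 minutes leg 2 → 15:56 UTC.
Add 6 hours 46 minutes layover in Helsinki → 22:42 UTC.
Add 3 hours 40 minutes leg 3 → 02:22 UTC (Jan 3).
Add 7 hours and 59 minutes layover in Dubai → 10:21 UTC.
Add 12 hours 18 minutes leg 4 → 22:39 UTC.
Cape Morrow is UTC−6:00, so local arrival = 22:39 − 6:00 = 16:39 on Jan 3.

16:39 on Jan 3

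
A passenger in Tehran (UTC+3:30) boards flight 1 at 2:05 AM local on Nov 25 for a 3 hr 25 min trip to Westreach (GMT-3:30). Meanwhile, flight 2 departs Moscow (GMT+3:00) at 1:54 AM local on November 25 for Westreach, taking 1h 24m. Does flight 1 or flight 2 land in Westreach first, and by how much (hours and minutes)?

Flight 1 in UTC: 2:05 AM − 3:30 = 10:35 PM on Nov 24.
+3 hours and 25 minutes → arrive 2:00 AM UTC on Nov 25.
Flight 2 in UTC: 1:54 AM − 3:00 = 10:54 PM on Nov 24.
+1 hour and 24 minutes → arrive 12:18 AM UTC on Nov 25.
Flight 2 lands earlier by 1 hour 42 minutes.

the second, by 1 hour 42 minutes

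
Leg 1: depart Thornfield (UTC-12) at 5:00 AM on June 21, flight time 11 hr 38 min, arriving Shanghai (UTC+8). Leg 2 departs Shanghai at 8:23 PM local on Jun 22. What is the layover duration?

Convert departure to UTC: 5:00 AM + 12:00 = 5:00 PM UTC on Jun 21.
Add 11 hours 38 minutes flight time → 4:38 AM UTC (Jun 22).
Shanghai is UTC+8:00, so local arrival = 4:38 AM + 8:00 = 12:38 PM on Jun 22.
Layover = 8:23 PM − 12:38 PM = 7 hours 45 minutes.

7 hours 45 minutes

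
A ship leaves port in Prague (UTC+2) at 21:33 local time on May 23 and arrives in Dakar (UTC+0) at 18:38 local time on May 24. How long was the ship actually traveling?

23 hours 5 minutes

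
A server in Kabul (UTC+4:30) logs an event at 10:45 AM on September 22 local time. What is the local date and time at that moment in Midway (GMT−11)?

7:15 PM on September 21

In UTC: 10:45 AM − 4:30 = 6:15 AM on Sep 22.
Midway is UTC−11:00: 6:15 AM − 11:00 = 7:15 PM on Sep 21.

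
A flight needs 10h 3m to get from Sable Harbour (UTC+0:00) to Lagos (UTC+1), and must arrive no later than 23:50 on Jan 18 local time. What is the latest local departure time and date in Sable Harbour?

Target arrival in UTC: 23:50 − 1:00 = 22:50 on Jan 18.
Subtract 10 hours and 3 minutes → departure 12:47 UTC on Jan 18.
Sable Harbour is UTC+0, so departure is 12:47 on Jan 18.

12:47 on Jan 18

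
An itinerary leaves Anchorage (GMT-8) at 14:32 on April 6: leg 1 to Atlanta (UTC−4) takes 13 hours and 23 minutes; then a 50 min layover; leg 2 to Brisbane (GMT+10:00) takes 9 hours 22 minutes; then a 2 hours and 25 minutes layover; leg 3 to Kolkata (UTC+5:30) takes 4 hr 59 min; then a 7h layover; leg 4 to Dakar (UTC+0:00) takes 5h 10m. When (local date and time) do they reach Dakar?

17:41 on April 8

Convert departure to UTC: 14:32 + 8:00 = 22:32 UTC on Apr 6.
Add 13 hours and 23 minutes leg 1 → 11:55 UTC (Apr 7).
Add 50 minutes layover in Atlanta → 12:45 UTC.
Add 9 hours and 22 minutes leg 2 → 22:07 UTC.
Add 2 hours 25 minutes layover in Brisbane → 00:32 UTC (Apr 8).
Add 4 hours and 59 minutes leg 3 → 05:31 UTC.
Add 7 hours layover in Kolkata → 12:31 UTC.
Add 5 hours 10 minutes leg 4 → 17:41 UTC.
Dakar is UTC+0, so local arrival is the same: 17:41 on Apr 8.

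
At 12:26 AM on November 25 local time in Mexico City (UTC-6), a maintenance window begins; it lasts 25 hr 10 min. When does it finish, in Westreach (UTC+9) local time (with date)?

4:36 PM on November 26

Convert start to UTC: 12:26 AM + 6:00 = 6:26 AM UTC on Nov 25.
Add 25 hours and 10 minutes duration → 7:36 AM UTC (Nov 26).
Westreach is UTC+9:00, so local end time = 7:36 AM + 9:00 = 4:36 PM on Nov 26.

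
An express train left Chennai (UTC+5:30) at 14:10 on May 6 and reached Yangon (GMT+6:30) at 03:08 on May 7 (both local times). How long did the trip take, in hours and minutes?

11 hours 58 minutes

Yangon is 1:00 ahead of Chennai.
Clock-face elapsed time (ignoring zones) is 12 hours 58 minutes.
Actual elapsed = 12 hours 58 minutes − 1:00 = 11 hours 58 minutes.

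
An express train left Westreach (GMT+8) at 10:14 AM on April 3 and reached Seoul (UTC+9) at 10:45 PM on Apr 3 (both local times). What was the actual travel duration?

Departure in UTC: 10:14 AM − 8:00 = 2:14 AM on Apr 3.
Arrival in UTC: 10:45 PM − 9:00 = 1:45 PM on Apr 3.
Elapsed = 1:45 PM − 2:14 AM = 11 hours 31 minutes.

11 hours 31 minutes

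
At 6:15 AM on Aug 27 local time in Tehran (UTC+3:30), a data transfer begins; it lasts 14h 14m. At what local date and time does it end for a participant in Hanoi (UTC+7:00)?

11:59 PM on August 27

Hanoi is 3:30 ahead of Tehran.
After 14 hours 14 minutes it is 8:29 PM in Tehran.
Shift by the zone difference: 8:29 PM + 3:30 = 11:59 PM on Aug 27 in Hanoi.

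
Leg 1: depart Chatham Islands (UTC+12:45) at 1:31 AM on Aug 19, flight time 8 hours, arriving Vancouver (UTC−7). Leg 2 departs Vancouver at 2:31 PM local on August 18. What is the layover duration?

Convert departure to UTC: 1:31 AM − 12:45 = 12:46 PM UTC on Aug 18.
Add 8 hours flight time → 8:46 PM UTC.
Vancouver is UTC−7:00, so local arrival = 8:46 PM − 7:00 = 1:46 PM on Aug 18.
Layover = 2:31 PM − 1:46 PM = 45 minutes.

45 minutes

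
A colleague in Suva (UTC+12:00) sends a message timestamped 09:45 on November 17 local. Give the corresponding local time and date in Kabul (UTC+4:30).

Kabul is 7:30 behind Suva.
Shift by the zone difference: 09:45 − 7:30 = 02:15 on Nov 17 in Kabul.

02:15 on November 17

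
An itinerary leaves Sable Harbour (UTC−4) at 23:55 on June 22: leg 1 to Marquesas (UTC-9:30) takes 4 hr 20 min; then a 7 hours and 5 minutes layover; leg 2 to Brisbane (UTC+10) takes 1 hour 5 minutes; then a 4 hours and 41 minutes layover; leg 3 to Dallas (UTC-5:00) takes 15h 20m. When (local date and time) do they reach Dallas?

Convert departure to UTC: 23:55 + 4:00 = 03:55 UTC on Jun 23.
Add 4 hours 20 minutes leg 1 → 08:15 UTC.
Add 7 hours and 5 minutes layover in Marquesas → 15:20 UTC.
Add 1 hour 5 minutes leg 2 → 16:25 UTC.
Add 4 hours 41 minutes layover in Brisbane → 21:06 UTC.
Add 15 hours 20 minutes leg 3 → 12:26 UTC (Jun 24).
Dallas is UTC−5:00, so local arrival = 12:26 − 5:00 = 07:26 on Jun 24.

07:26 on June 24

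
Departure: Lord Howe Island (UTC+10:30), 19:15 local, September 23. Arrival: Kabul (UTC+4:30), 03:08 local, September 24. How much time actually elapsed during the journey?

13 hours 53 minutes

Departure in UTC: 19:15 − 10:30 = 08:45 on Sep 23.
Arrival in UTC: 03:08 − 4:30 = 22:38 on Sep 23.
Elapsed = 22:38 − 08:45 = 13 hours 53 minutes.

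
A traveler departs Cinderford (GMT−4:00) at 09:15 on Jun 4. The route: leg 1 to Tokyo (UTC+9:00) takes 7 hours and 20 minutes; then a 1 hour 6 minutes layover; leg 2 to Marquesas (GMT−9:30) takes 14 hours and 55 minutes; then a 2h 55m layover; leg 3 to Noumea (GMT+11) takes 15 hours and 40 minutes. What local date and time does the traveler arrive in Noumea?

18:11 on June 6

Convert departure to UTC: 09:15 + 4:00 = 13:15 UTC on Jun 4.
Add 7 hours and 20 minutes leg 1 → 20:35 UTC.
Add 1 hour 6 minutes layover in Tokyo → 21:41 UTC.
Add 14 hours and 55 minutes leg 2 → 12:36 UTC (Jun 5).
Add 2 hours 55 minutes layover in Marquesas → 15:31 UTC.
Add 15 hours and 40 minutes leg 3 → 07:11 UTC (Jun 6).
Noumea is UTC+11:00, so local arrival = 07:11 + 11:00 = 18:11 on Jun 6.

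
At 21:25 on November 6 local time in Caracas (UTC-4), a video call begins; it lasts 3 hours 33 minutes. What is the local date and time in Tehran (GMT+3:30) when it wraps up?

08:28 on Nov 7

Convert start to UTC: 21:25 + 4:00 = 01:25 UTC on Nov 7.
Add 3 hours and 33 minutes duration → 04:58 UTC.
Tehran is UTC+3:30, so local end time = 04:58 + 3:30 = 08:28 on Nov 7.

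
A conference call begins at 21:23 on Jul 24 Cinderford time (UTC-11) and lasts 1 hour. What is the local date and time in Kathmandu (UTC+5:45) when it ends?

Convert start to UTC: 21:23 + 11:00 = 08:23 UTC on Jul 25.
Add 1 hour duration → 09:23 UTC.
Kathmandu is UTC+5:45, so local end time = 09:23 + 5:45 = 15:08 on Jul 25.

15:08 on Jul 25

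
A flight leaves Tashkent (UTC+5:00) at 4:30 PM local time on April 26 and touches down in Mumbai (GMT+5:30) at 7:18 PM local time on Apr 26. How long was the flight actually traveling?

2 hours 18 minutes

Mumbai is 0:30 ahead of Tashkent.
Clock-face elapsed time (ignoring zones) is 2 hours 48 minutes.
Actual elapsed = 2 hours 48 minutes − 0:30 = 2 hours 18 minutes.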